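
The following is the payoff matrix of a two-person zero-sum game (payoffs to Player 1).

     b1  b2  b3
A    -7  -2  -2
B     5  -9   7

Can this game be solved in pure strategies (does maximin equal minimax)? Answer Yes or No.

No

Row minima: A → -7, B → -9; maximin = -7.
Column maxima: b1 → 5, b2 → -2, b3 → 7; minimax = -2.
-7 ≠ -2, so no pure-strategy equilibrium exists.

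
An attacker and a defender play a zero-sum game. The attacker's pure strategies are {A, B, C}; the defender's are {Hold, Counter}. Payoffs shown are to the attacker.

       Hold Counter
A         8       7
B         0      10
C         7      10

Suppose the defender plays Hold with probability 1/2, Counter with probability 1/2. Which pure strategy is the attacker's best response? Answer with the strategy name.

C

Expected payoff of A: (1/2)·8 + (1/2)·7 = 15/2.
Expected payoff of B: (1/2)·0 + (1/2)·10 = 5.
Expected payoff of C: (1/2)·7 + (1/2)·10 = 17/2.
The largest is 17/2, so the attacker's best response is C.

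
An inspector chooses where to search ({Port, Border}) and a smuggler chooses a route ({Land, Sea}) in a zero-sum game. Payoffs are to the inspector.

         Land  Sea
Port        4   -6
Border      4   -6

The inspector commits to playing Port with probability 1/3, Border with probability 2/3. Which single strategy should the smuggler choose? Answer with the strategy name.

Sea

If the smuggler plays Land, the inspector's expected payoff is (1/3)·4 + (2/3)·4 = 4.
If the smuggler plays Sea, the inspector's expected payoff is (1/3)·(-6) + (2/3)·(-6) = -6.
The smuggler minimizes the inspector's payoff; the smallest is -6, so the best response is Sea.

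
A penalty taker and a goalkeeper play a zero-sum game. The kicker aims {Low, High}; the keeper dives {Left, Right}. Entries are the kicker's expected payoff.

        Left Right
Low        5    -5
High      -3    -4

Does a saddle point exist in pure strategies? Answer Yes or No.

Row minima: Low → -5, High → -4; maximin = -4.
Column maxima: Left → 5, Right → -4; minimax = -4.
maximin = minimax = -4, so a saddle point exists.

Yes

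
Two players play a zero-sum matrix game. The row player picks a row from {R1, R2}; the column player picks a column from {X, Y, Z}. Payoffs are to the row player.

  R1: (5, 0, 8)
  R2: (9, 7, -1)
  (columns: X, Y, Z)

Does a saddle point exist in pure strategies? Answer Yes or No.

Row minima: R1 → 0, R2 → -1; maximin = 0.
Column maxima: X → 9, Y → 7, Z → 8; minimax = 7.
0 ≠ 7, so no pure-strategy equilibrium exists.

No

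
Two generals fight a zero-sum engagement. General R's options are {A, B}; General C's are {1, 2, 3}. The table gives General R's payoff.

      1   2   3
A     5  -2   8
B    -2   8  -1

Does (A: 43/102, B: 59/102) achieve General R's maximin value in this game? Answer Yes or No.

Against 1 this mix gives (43/102)·5 + (59/102)·(-2) = 97/102.
Against 2 this mix gives (43/102)·(-2) + (59/102)·8 = 193/51.
Against 3 this mix gives (43/102)·8 + (59/102)·(-1) = 95/34.
General C will play 1, holding General R to 97/102. Shifting weight toward the row that does better against 1 would raise this floor (the equalizing mix achieves 36/17 against both 1 and 2), so the proposed strategy is not optimal.

No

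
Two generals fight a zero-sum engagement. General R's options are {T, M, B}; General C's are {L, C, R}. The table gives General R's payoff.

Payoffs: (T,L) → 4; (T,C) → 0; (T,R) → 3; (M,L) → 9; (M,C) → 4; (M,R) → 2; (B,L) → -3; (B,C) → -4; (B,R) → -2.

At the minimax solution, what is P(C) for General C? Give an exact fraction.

Row minima: T → 0, M → 2, B → -4; maximin = 2.
Column maxima: L → 9, C → 4, R → 3; minimax = 3.
2 ≠ 3, so there is no saddle point; optimal play is mixed.
B is strictly dominated by T, so General R never plays it.
L is strictly dominated by C (it gives General R strictly more in every row), so General C never plays it.
On the remaining 2×2 (T, M vs C, R):
Let General R play T with probability p. Expected payoff against C: 0p + 4(1−p) = −4p + 4; against R: 3p + 2(1−p) = p + 2.
Setting these equal: −4p + 4 = p + 2 ⇒ −5p = -2 ⇒ p = 2/5, and the value is (-4)·(2/5) + 4 = 12/5.
For General C: with q = P(C), equating T's and M's payoffs gives −3q + 3 = 2q + 2 ⇒ q = 1/5.

1/5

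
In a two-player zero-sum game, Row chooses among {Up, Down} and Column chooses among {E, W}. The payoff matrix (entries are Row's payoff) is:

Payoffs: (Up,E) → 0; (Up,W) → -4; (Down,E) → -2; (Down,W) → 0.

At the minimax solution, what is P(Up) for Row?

1/3

Row minima: Up → -4, Down → -2; maximin = -2.
Column maxima: E → 0, W → 0; minimax = 0.
-2 ≠ 0, so there is no saddle point; optimal play is mixed.
Let Row play Up with probability p. Expected payoff against E: 0p + (-2)(1−p) = 2p − 2; against W: (-4)p + 0(1−p) = −4p.
Setting these equal: 2p − 2 = −4p ⇒ 6p = 2 ⇒ p = 1/3, and the value is (2)·(1/3) − 2 = -4/3.
For Column: with q = P(E), equating Up's and Down's payoffs gives 4q − 4 = −2q ⇒ q = 2/3.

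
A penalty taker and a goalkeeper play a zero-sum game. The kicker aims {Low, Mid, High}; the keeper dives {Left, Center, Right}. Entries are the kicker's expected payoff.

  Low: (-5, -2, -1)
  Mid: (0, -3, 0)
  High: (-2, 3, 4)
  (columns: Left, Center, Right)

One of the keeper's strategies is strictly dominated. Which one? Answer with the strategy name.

Center holds the kicker's payoff strictly below Right in every row: -2 < -1, -3 < 0, 3 < 4.
So Right is strictly dominated for the keeper.

Right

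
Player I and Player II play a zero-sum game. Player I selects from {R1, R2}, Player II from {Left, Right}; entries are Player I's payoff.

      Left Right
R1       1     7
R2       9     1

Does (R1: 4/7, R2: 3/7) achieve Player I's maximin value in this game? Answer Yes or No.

Yes

Against Left this mix gives (4/7)·1 + (3/7)·9 = 31/7.
Against Right this mix gives (4/7)·7 + (3/7)·1 = 31/7.
All of Player II's active replies (Left, Right) yield 31/7, and no column does worse for Player I. The mix makes Player II indifferent and guarantees 31/7, so it is optimal.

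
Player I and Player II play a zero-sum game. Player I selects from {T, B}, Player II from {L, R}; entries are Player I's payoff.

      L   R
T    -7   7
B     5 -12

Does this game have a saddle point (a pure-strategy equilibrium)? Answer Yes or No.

Row minima: T → -7, B → -12; maximin = -7.
Column maxima: L → 5, R → 7; minimax = 5.
-7 ≠ 5, so no pure-strategy equilibrium exists.

No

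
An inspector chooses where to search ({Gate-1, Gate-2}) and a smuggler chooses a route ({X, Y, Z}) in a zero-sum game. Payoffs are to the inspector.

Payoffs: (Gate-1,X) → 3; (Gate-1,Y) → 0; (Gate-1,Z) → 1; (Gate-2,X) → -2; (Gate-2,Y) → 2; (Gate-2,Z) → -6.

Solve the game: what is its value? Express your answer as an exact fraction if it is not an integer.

Row minima: Gate-1 → 0, Gate-2 → -6; maximin = 0.
Column maxima: X → 3, Y → 2, Z → 1; minimax = 1.
0 ≠ 1, so there is no saddle point; optimal play is mixed.
X is strictly dominated by Z (it gives the inspector strictly more in every row), so the smuggler never plays it.
On the remaining 2×2 (Gate-1, Gate-2 vs Y, Z):
Let the inspector play Gate-1 with probability p. Expected payoff against Y: 0p + 2(1−p) = −2p + 2; against Z: 1p + (-6)(1−p) = 7p − 6.
Setting these equal: −2p + 2 = 7p − 6 ⇒ −9p = -8 ⇒ p = 8/9, and the value is (-2)·(8/9) + 2 = 2/9.
For the smuggler: with q = P(Y), equating Gate-1's and Gate-2's payoffs gives −q + 1 = 8q − 6 ⇒ q = 7/9.

2/9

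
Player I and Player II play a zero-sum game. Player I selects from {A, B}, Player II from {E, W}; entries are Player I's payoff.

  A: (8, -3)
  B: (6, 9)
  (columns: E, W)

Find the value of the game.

Row minima: A → -3, B → 6; maximin = 6.
Column maxima: E → 8, W → 9; minimax = 8.
6 ≠ 8, so there is no saddle point; optimal play is mixed.
Let Player I play A with probability p. Expected payoff against E: 8p + 6(1−p) = 2p + 6; against W: (-3)p + 9(1−p) = −12p + 9.
Setting these equal: 2p + 6 = −12p + 9 ⇒ 14p = 3 ⇒ p = 3/14, and the value is (2)·(3/14) + 6 = 45/7.
For Player II: with q = P(E), equating A's and B's payoffs gives 11q − 3 = −3q + 9 ⇒ q = 6/7.

45/7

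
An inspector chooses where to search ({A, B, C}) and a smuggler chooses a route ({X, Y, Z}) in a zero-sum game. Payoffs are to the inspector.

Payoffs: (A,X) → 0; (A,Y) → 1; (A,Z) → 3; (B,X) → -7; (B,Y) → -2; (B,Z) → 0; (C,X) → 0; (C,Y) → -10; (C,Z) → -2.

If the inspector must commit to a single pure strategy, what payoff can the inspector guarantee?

Row minima: A → 0, B → -7, C → -10.
The best of these is 0.

0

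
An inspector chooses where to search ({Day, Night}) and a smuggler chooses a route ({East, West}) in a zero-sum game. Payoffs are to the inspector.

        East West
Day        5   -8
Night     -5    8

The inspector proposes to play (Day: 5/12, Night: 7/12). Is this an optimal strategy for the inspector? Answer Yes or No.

Against East this mix gives (5/12)·5 + (7/12)·(-5) = -5/6.
Against West this mix gives (5/12)·(-8) + (7/12)·8 = 4/3.
The smuggler will play East, holding the inspector to -5/6. Shifting weight toward the row that does better against East would raise this floor (the equalizing mix achieves 0 against both East and West), so the proposed strategy is not optimal.

No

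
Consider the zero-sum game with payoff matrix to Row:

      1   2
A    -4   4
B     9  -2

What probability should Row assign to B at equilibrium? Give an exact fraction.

8/19

Row minima: A → -4, B → -2; maximin = -2.
Column maxima: 1 → 9, 2 → 4; minimax = 4.
-2 ≠ 4, so there is no saddle point; optimal play is mixed.
Let Row play A with probability p. Expected payoff against 1: (-4)p + 9(1−p) = −13p + 9; against 2: 4p + (-2)(1−p) = 6p − 2.
Setting these equal: −13p + 9 = 6p − 2 ⇒ −19p = -11 ⇒ p = 11/19, and the value is (-13)·(11/19) + 9 = 28/19.
For Column: with q = P(1), equating A's and B's payoffs gives −8q + 4 = 11q − 2 ⇒ q = 6/19.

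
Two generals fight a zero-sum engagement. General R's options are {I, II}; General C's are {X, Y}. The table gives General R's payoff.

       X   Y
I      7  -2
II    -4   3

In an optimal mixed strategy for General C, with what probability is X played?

Row minima: I → -2, II → -4; maximin = -2.
Column maxima: X → 7, Y → 3; minimax = 3.
-2 ≠ 3, so there is no saddle point; optimal play is mixed.
Let General R play I with probability p. Expected payoff against X: 7p + (-4)(1−p) = 11p − 4; against Y: (-2)p + 3(1−p) = −5p + 3.
Setting these equal: 11p − 4 = −5p + 3 ⇒ 16p = 7 ⇒ p = 7/16, and the value is (11)·(7/16) − 4 = 13/16.
For General C: with q = P(X), equating I's and II's payoffs gives 9q − 2 = −7q + 3 ⇒ q = 5/16.

5/16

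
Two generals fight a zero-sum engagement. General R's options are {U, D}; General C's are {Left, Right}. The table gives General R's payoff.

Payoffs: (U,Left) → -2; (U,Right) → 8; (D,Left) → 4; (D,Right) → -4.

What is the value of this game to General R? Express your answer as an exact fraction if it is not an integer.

Row minima: U → -2, D → -4; maximin = -2.
Column maxima: Left → 4, Right → 8; minimax = 4.
-2 ≠ 4, so there is no saddle point; optimal play is mixed.
Let General R play U with probability p. Expected payoff against Left: (-2)p + 4(1−p) = −6p + 4; against Right: 8p + (-4)(1−p) = 12p − 4.
Setting these equal: −6p + 4 = 12p − 4 ⇒ −18p = -8 ⇒ p = 4/9, and the value is (-6)·(4/9) + 4 = 4/3.
For General C: with q = P(Left), equating U's and D's payoffs gives −10q + 8 = 8q − 4 ⇒ q = 2/3.

4/3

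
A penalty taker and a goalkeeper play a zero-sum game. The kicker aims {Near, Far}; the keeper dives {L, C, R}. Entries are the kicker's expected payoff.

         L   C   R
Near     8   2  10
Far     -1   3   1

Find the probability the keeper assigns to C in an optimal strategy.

9/10

Row minima: Near → 2, Far → -1; maximin = 2.
Column maxima: L → 8, C → 3, R → 10; minimax = 3.
2 ≠ 3, so there is no saddle point; optimal play is mixed.
R is strictly dominated by L (it gives the kicker strictly more in every row), so the keeper never plays it.
On the remaining 2×2 (Near, Far vs L, C):
Let the kicker play Near with probability p. Expected payoff against L: 8p + (-1)(1−p) = 9p − 1; against C: 2p + 3(1−p) = −p + 3.
Setting these equal: 9p − 1 = −p + 3 ⇒ 10p = 4 ⇒ p = 2/5, and the value is (9)·(2/5) − 1 = 13/5.
For the keeper: with q = P(L), equating Near's and Far's payoffs gives 6q + 2 = −4q + 3 ⇒ q = 1/10.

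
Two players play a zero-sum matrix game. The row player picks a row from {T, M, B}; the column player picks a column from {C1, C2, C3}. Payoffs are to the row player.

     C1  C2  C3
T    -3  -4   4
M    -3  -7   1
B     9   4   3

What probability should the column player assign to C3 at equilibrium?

8/9

Row minima: T → -4, M → -7, B → 3; maximin = 3.
Column maxima: C1 → 9, C2 → 4, C3 → 4; minimax = 4.
3 ≠ 4, so there is no saddle point; optimal play is mixed.
M is strictly dominated by B, so the row player never plays it.
C1 is strictly dominated by C2 (it gives the row player strictly more in every row), so the column player never plays it.
On the remaining 2×2 (T, B vs C2, C3):
Let the row player play T with probability p. Expected payoff against C2: (-4)p + 4(1−p) = −8p + 4; against C3: 4p + 3(1−p) = p + 3.
Setting these equal: −8p + 4 = p + 3 ⇒ −9p = -1 ⇒ p = 1/9, and the value is (-8)·(1/9) + 4 = 28/9.
For the column player: with q = P(C2), equating T's and B's payoffs gives −8q + 4 = q + 3 ⇒ q = 1/9.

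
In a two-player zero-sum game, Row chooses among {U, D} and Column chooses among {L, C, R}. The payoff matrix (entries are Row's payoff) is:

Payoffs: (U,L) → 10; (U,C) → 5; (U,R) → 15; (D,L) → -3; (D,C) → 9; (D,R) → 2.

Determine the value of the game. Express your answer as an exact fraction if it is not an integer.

105/17

Row minima: U → 5, D → -3; maximin = 5.
Column maxima: L → 10, C → 9, R → 15; minimax = 9.
5 ≠ 9, so there is no saddle point; optimal play is mixed.
R is strictly dominated by L (it gives Row strictly more in every row), so Column never plays it.
On the remaining 2×2 (U, D vs L, C):
Let Row play U with probability p. Expected payoff against L: 10p + (-3)(1−p) = 13p − 3; against C: 5p + 9(1−p) = −4p + 9.
Setting these equal: 13p − 3 = −4p + 9 ⇒ 17p = 12 ⇒ p = 12/17, and the value is (13)·(12/17) − 3 = 105/17.
For Column: with q = P(L), equating U's and D's payoffs gives 5q + 5 = −12q + 9 ⇒ q = 4/17.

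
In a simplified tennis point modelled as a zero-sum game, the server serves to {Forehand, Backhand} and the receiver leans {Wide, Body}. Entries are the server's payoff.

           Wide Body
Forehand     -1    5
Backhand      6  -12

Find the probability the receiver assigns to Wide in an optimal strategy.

17/24

Row minima: Forehand → -1, Backhand → -12; maximin = -1.
Column maxima: Wide → 6, Body → 5; minimax = 5.
-1 ≠ 5, so there is no saddle point; optimal play is mixed.
Let the server play Forehand with probability p. Expected payoff against Wide: (-1)p + 6(1−p) = −7p + 6; against Body: 5p + (-12)(1−p) = 17p − 12.
Setting these equal: −7p + 6 = 17p − 12 ⇒ −24p = -18 ⇒ p = 3/4, and the value is (-7)·(3/4) + 6 = 3/4.
For the receiver: with q = P(Wide), equating Forehand's and Backhand's payoffs gives −6q + 5 = 18q − 12 ⇒ q = 17/24.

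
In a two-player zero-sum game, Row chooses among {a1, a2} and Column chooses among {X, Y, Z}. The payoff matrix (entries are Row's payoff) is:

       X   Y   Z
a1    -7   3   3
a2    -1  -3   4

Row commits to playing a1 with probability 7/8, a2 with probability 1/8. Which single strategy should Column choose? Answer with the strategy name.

X

If Column plays X, Row's expected payoff is (7/8)·(-7) + (1/8)·(-1) = -25/4.
If Column plays Y, Row's expected payoff is (7/8)·3 + (1/8)·(-3) = 9/4.
If Column plays Z, Row's expected payoff is (7/8)·3 + (1/8)·4 = 25/8.
Column minimizes Row's payoff; the smallest is -25/4, so the best response is X.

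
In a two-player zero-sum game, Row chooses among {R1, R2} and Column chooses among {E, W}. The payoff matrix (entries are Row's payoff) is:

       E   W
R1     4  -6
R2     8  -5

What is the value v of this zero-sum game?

Row minima: R1 → -6, R2 → -5; maximin = -5.
Column maxima: E → 8, W → -5; minimax = -5.
Since maximin = minimax = -5, there is a saddle point and the value is -5.

-5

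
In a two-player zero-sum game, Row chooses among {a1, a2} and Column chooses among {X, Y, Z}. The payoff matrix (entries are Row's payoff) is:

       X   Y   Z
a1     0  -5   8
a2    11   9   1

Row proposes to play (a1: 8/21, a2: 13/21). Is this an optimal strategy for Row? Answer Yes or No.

Yes

Against X this mix gives (8/21)·0 + (13/21)·11 = 143/21.
Against Y this mix gives (8/21)·(-5) + (13/21)·9 = 11/3.
Against Z this mix gives (8/21)·8 + (13/21)·1 = 11/3.
All of Column's active replies (Y, Z) yield 11/3, and no column does worse for Row. The mix makes Column indifferent and guarantees 11/3, so it is optimal.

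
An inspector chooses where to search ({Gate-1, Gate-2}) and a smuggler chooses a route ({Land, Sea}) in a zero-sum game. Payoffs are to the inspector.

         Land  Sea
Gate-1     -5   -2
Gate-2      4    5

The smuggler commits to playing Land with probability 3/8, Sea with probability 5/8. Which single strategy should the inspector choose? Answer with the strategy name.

Expected payoff of Gate-1: (3/8)·(-5) + (5/8)·(-2) = -25/8.
Expected payoff of Gate-2: (3/8)·4 + (5/8)·5 = 37/8.
The largest is 37/8, so the inspector's best response is Gate-2.

Gate-2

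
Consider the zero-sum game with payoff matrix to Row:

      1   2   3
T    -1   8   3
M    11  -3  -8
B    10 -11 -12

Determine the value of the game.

25/23

Row minima: T → -1, M → -8, B → -12; maximin = -1.
Column maxima: 1 → 11, 2 → 8, 3 → 3; minimax = 3.
-1 ≠ 3, so there is no saddle point; optimal play is mixed.
B is strictly dominated by M, so Row never plays it.
2 is strictly dominated by 3 (it gives Row strictly more in every row), so Column never plays it.
On the remaining 2×2 (T, M vs 1, 3):
Let Row play T with probability p. Expected payoff against 1: (-1)p + 11(1−p) = −12p + 11; against 3: 3p + (-8)(1−p) = 11p − 8.
Setting these equal: −12p + 11 = 11p − 8 ⇒ −23p = -19 ⇒ p = 19/23, and the value is (-12)·(19/23) + 11 = 25/23.
For Column: with q = P(1), equating T's and M's payoffs gives −4q + 3 = 19q − 8 ⇒ q = 11/23.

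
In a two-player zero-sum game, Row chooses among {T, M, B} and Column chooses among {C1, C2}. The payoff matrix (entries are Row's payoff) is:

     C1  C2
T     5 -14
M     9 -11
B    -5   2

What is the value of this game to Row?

Row minima: T → -14, M → -11, B → -5; maximin = -5.
Column maxima: C1 → 9, C2 → 2; minimax = 2.
-5 ≠ 2, so there is no saddle point; optimal play is mixed.
T is strictly dominated by M, so Row never plays it.
On the remaining 2×2 (M, B vs C1, C2):
Let Row play M with probability p. Expected payoff against C1: 9p + (-5)(1−p) = 14p − 5; against C2: (-11)p + 2(1−p) = −13p + 2.
Setting these equal: 14p − 5 = −13p + 2 ⇒ 27p = 7 ⇒ p = 7/27, and the value is (14)·(7/27) − 5 = -37/27.
For Column: with q = P(C1), equating M's and B's payoffs gives 20q − 11 = −7q + 2 ⇒ q = 13/27.

-37/27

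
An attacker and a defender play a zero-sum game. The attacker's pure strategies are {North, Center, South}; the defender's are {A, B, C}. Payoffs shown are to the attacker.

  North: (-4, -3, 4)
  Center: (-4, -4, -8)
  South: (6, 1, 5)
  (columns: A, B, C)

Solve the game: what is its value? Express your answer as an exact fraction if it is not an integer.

Row minima: North → -4, Center → -8, South → 1; maximin = 1.
Column maxima: A → 6, B → 1, C → 5; minimax = 1.
Since maximin = minimax = 1, there is a saddle point and the value is 1.

1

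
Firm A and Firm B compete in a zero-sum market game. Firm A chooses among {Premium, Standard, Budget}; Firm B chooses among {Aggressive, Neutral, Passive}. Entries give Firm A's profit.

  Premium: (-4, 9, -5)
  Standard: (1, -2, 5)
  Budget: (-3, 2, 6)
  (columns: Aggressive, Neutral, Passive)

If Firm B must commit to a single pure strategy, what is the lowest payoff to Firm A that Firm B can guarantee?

Column maxima: Aggressive → 1, Neutral → 9, Passive → 6.
The smallest of these is 1.

1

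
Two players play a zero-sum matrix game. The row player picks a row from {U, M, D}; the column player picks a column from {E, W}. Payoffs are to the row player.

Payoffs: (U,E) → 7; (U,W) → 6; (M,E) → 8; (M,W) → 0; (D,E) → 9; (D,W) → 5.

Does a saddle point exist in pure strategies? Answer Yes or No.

Yes

Row minima: U → 6, M → 0, D → 5; maximin = 6.
Column maxima: E → 9, W → 6; minimax = 6.
maximin = minimax = 6, so a saddle point exists.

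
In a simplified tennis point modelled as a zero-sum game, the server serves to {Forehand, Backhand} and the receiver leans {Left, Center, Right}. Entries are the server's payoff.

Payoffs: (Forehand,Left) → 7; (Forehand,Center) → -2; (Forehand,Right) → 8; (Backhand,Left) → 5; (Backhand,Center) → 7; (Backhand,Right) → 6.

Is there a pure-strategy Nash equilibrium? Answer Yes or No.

No

Row minima: Forehand → -2, Backhand → 5; maximin = 5.
Column maxima: Left → 7, Center → 7, Right → 8; minimax = 7.
5 ≠ 7, so no pure-strategy equilibrium exists.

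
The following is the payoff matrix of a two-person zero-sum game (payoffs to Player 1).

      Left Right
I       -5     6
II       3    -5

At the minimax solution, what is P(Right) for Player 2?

Row minima: I → -5, II → -5; maximin = -5.
Column maxima: Left → 3, Right → 6; minimax = 3.
-5 ≠ 3, so there is no saddle point; optimal play is mixed.
Let Player 1 play I with probability p. Expected payoff against Left: (-5)p + 3(1−p) = −8p + 3; against Right: 6p + (-5)(1−p) = 11p − 5.
Setting these equal: −8p + 3 = 11p − 5 ⇒ −19p = -8 ⇒ p = 8/19, and the value is (-8)·(8/19) + 3 = -7/19.
For Player 2: with q = P(Left), equating I's and II's payoffs gives −11q + 6 = 8q − 5 ⇒ q = 11/19.

8/19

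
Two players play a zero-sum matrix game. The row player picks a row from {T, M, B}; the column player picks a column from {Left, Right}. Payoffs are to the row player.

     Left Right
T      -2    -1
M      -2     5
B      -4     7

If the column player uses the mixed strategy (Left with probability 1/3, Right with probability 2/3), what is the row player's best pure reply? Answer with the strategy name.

Expected payoff of T: (1/3)·(-2) + (2/3)·(-1) = -4/3.
Expected payoff of M: (1/3)·(-2) + (2/3)·5 = 8/3.
Expected payoff of B: (1/3)·(-4) + (2/3)·7 = 10/3.
The largest is 10/3, so the row player's best response is B.

B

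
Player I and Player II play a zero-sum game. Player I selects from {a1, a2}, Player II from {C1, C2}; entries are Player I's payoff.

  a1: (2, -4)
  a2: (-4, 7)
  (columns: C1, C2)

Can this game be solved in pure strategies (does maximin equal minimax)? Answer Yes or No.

No

Row minima: a1 → -4, a2 → -4; maximin = -4.
Column maxima: C1 → 2, C2 → 7; minimax = 2.
-4 ≠ 2, so no pure-strategy equilibrium exists.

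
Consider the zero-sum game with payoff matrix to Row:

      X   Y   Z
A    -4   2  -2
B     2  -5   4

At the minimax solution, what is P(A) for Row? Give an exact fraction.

7/13

Row minima: A → -4, B → -5; maximin = -4.
Column maxima: X → 2, Y → 2, Z → 4; minimax = 2.
-4 ≠ 2, so there is no saddle point; optimal play is mixed.
Z is strictly dominated by X (it gives Row strictly more in every row), so Column never plays it.
On the remaining 2×2 (A, B vs X, Y):
Let Row play A with probability p. Expected payoff against X: (-4)p + 2(1−p) = −6p + 2; against Y: 2p + (-5)(1−p) = 7p − 5.
Setting these equal: −6p + 2 = 7p − 5 ⇒ −13p = -7 ⇒ p = 7/13, and the value is (-6)·(7/13) + 2 = -16/13.
For Column: with q = P(X), equating A's and B's payoffs gives −6q + 2 = 7q − 5 ⇒ q = 7/13.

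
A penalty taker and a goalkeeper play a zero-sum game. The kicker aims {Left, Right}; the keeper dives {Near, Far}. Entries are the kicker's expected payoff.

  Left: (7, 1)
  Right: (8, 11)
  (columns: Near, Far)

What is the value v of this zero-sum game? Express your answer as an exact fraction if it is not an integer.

8

Row minima: Left → 1, Right → 8; maximin = 8.
Column maxima: Near → 8, Far → 11; minimax = 8.
Since maximin = minimax = 8, there is a saddle point and the value is 8.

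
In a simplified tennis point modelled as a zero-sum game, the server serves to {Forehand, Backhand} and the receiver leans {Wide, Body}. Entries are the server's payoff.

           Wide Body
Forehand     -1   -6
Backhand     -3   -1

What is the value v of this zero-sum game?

-17/7

Row minima: Forehand → -6, Backhand → -3; maximin = -3.
Column maxima: Wide → -1, Body → -1; minimax = -1.
-3 ≠ -1, so there is no saddle point; optimal play is mixed.
Let the server play Forehand with probability p. Expected payoff against Wide: (-1)p + (-3)(1−p) = 2p − 3; against Body: (-6)p + (-1)(1−p) = −5p − 1.
Setting these equal: 2p − 3 = −5p − 1 ⇒ 7p = 2 ⇒ p = 2/7, and the value is (2)·(2/7) − 3 = -17/7.
For the receiver: with q = P(Wide), equating Forehand's and Backhand's payoffs gives 5q − 6 = −2q − 1 ⇒ q = 5/7.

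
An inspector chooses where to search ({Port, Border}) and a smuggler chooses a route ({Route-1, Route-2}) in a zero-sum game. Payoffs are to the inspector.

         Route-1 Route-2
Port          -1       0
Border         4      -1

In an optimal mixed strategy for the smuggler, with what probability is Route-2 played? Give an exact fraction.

5/6

Row minima: Port → -1, Border → -1; maximin = -1.
Column maxima: Route-1 → 4, Route-2 → 0; minimax = 0.
-1 ≠ 0, so there is no saddle point; optimal play is mixed.
Let the inspector play Port with probability p. Expected payoff against Route-1: (-1)p + 4(1−p) = −5p + 4; against Route-2: 0p + (-1)(1−p) = p − 1.
Setting these equal: −5p + 4 = p − 1 ⇒ −6p = -5 ⇒ p = 5/6, and the value is (-5)·(5/6) + 4 = -1/6.
For the smuggler: with q = P(Route-1), equating Port's and Border's payoffs gives −q = 5q − 1 ⇒ q = 1/6.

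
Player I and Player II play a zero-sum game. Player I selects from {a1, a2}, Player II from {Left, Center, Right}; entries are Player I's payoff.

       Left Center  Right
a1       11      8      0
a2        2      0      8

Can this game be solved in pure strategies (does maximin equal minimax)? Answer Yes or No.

Row minima: a1 → 0, a2 → 0; maximin = 0.
Column maxima: Left → 11, Center → 8, Right → 8; minimax = 8.
0 ≠ 8, so no pure-strategy equilibrium exists.

No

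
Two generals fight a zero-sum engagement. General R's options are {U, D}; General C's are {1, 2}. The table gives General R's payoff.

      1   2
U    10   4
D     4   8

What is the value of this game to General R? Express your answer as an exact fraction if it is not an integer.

Row minima: U → 4, D → 4; maximin = 4.
Column maxima: 1 → 10, 2 → 8; minimax = 8.
4 ≠ 8, so there is no saddle point; optimal play is mixed.
Let General R play U with probability p. Expected payoff against 1: 10p + 4(1−p) = 6p + 4; against 2: 4p + 8(1−p) = −4p + 8.
Setting these equal: 6p + 4 = −4p + 8 ⇒ 10p = 4 ⇒ p = 2/5, and the value is (6)·(2/5) + 4 = 32/5.
For General C: with q = P(1), equating U's and D's payoffs gives 6q + 4 = −4q + 8 ⇒ q = 2/5.

32/5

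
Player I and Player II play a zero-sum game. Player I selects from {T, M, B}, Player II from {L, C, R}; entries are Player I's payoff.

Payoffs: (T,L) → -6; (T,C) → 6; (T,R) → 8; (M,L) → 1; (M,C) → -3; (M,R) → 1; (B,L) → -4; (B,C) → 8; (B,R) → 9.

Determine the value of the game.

-1/4

Row minima: T → -6, M → -3, B → -4; maximin = -3.
Column maxima: L → 1, C → 8, R → 9; minimax = 1.
-3 ≠ 1, so there is no saddle point; optimal play is mixed.
T is strictly dominated by B, so Player I never plays it.
R is strictly dominated by C (it gives Player I strictly more in every row), so Player II never plays it.
On the remaining 2×2 (M, B vs L, C):
Let Player I play M with probability p. Expected payoff against L: 1p + (-4)(1−p) = 5p − 4; against C: (-3)p + 8(1−p) = −11p + 8.
Setting these equal: 5p − 4 = −11p + 8 ⇒ 16p = 12 ⇒ p = 3/4, and the value is (5)·(3/4) − 4 = -1/4.
For Player II: with q = P(L), equating M's and B's payoffs gives 4q − 3 = −12q + 8 ⇒ q = 11/16.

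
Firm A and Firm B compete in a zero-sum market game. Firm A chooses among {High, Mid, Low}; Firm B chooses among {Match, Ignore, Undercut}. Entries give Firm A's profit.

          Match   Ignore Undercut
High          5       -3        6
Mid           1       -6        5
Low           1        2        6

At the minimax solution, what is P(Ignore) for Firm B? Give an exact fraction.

4/9

Row minima: High → -3, Mid → -6, Low → 1; maximin = 1.
Column maxima: Match → 5, Ignore → 2, Undercut → 6; minimax = 2.
1 ≠ 2, so there is no saddle point; optimal play is mixed.
Mid is strictly dominated by High, so Firm A never plays it.
Undercut is strictly dominated by Match (it gives Firm A strictly more in every row), so Firm B never plays it.
On the remaining 2×2 (High, Low vs Match, Ignore):
Let Firm A play High with probability p. Expected payoff against Match: 5p + 1(1−p) = 4p + 1; against Ignore: (-3)p + 2(1−p) = −5p + 2.
Setting these equal: 4p + 1 = −5p + 2 ⇒ 9p = 1 ⇒ p = 1/9, and the value is (4)·(1/9) + 1 = 13/9.
For Firm B: with q = P(Match), equating High's and Low's payoffs gives 8q − 3 = −q + 2 ⇒ q = 5/9.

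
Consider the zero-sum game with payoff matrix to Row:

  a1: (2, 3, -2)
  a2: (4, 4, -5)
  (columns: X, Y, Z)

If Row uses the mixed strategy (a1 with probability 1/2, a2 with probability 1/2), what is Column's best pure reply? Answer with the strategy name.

Z

If Column plays X, Row's expected payoff is (1/2)·2 + (1/2)·4 = 3.
If Column plays Y, Row's expected payoff is (1/2)·3 + (1/2)·4 = 7/2.
If Column plays Z, Row's expected payoff is (1/2)·(-2) + (1/2)·(-5) = -7/2.
Column minimizes Row's payoff; the smallest is -7/2, so the best response is Z.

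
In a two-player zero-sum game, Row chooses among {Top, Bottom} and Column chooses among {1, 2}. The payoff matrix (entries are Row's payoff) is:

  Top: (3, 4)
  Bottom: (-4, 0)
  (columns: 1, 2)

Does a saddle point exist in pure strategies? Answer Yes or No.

Yes

Row minima: Top → 3, Bottom → -4; maximin = 3.
Column maxima: 1 → 3, 2 → 4; minimax = 3.
maximin = minimax = 3, so a saddle point exists.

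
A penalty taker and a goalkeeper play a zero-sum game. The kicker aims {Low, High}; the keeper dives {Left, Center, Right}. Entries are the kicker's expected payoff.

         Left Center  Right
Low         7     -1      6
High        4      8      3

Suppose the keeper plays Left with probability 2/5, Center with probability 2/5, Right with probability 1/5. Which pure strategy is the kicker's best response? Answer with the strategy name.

Expected payoff of Low: (2/5)·7 + (2/5)·(-1) + (1/5)·6 = 18/5.
Expected payoff of High: (2/5)·4 + (2/5)·8 + (1/5)·3 = 27/5.
The largest is 27/5, so the kicker's best response is High.

High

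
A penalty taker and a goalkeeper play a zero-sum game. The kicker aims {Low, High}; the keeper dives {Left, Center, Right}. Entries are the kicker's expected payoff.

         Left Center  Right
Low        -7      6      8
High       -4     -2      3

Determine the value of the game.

-4

Row minima: Low → -7, High → -4; maximin = -4.
Column maxima: Left → -4, Center → 6, Right → 8; minimax = -4.
Since maximin = minimax = -4, there is a saddle point and the value is -4.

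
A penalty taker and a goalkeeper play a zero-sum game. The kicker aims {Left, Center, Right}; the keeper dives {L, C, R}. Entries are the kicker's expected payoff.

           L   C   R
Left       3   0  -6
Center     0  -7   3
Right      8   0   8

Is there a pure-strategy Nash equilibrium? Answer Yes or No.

Yes

Row minima: Left → -6, Center → -7, Right → 0; maximin = 0.
Column maxima: L → 8, C → 0, R → 8; minimax = 0.
maximin = minimax = 0, so a saddle point exists.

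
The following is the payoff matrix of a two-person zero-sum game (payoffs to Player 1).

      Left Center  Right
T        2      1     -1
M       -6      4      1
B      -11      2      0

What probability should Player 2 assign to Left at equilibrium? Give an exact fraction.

Row minima: T → -1, M → -6, B → -11; maximin = -1.
Column maxima: Left → 2, Center → 4, Right → 1; minimax = 1.
-1 ≠ 1, so there is no saddle point; optimal play is mixed.
B is strictly dominated by M, so Player 1 never plays it.
Center is strictly dominated by Right (it gives Player 1 strictly more in every row), so Player 2 never plays it.
On the remaining 2×2 (T, M vs Left, Right):
Let Player 1 play T with probability p. Expected payoff against Left: 2p + (-6)(1−p) = 8p − 6; against Right: (-1)p + 1(1−p) = −2p + 1.
Setting these equal: 8p − 6 = −2p + 1 ⇒ 10p = 7 ⇒ p = 7/10, and the value is (8)·(7/10) − 6 = -2/5.
For Player 2: with q = P(Left), equating T's and M's payoffs gives 3q − 1 = −7q + 1 ⇒ q = 1/5.

1/5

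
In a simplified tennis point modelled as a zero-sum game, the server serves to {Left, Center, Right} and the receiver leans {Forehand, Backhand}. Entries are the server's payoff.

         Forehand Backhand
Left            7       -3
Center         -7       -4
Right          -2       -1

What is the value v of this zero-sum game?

Row minima: Left → -3, Center → -7, Right → -2; maximin = -2.
Column maxima: Forehand → 7, Backhand → -1; minimax = -1.
-2 ≠ -1, so there is no saddle point; optimal play is mixed.
Center is strictly dominated by Left, so the server never plays it.
On the remaining 2×2 (Left, Right vs Forehand, Backhand):
Let the server play Left with probability p. Expected payoff against Forehand: 7p + (-2)(1−p) = 9p − 2; against Backhand: (-3)p + (-1)(1−p) = −2p − 1.
Setting these equal: 9p − 2 = −2p − 1 ⇒ 11p = 1 ⇒ p = 1/11, and the value is (9)·(1/11) − 2 = -13/11.
For the receiver: with q = P(Forehand), equating Left's and Right's payoffs gives 10q − 3 = −q − 1 ⇒ q = 2/11.

-13/11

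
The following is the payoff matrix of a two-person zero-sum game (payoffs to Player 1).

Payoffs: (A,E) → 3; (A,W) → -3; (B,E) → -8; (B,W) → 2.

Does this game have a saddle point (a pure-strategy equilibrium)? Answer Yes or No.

Row minima: A → -3, B → -8; maximin = -3.
Column maxima: E → 3, W → 2; minimax = 2.
-3 ≠ 2, so no pure-strategy equilibrium exists.

No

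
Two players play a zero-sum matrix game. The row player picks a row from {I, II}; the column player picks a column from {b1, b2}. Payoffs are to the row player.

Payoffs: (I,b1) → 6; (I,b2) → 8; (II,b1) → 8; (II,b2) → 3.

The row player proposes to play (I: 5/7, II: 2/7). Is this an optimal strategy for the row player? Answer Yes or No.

Against b1 this mix gives (5/7)·6 + (2/7)·8 = 46/7.
Against b2 this mix gives (5/7)·8 + (2/7)·3 = 46/7.
All of the column player's active replies (b1, b2) yield 46/7, and no column does worse for the row player. The mix makes the column player indifferent and guarantees 46/7, so it is optimal.

Yes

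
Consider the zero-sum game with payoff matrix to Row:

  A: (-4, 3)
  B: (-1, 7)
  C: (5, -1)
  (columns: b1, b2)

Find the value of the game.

17/7

Row minima: A → -4, B → -1, C → -1; maximin = -1.
Column maxima: b1 → 5, b2 → 7; minimax = 5.
-1 ≠ 5, so there is no saddle point; optimal play is mixed.
A is strictly dominated by B, so Row never plays it.
On the remaining 2×2 (B, C vs b1, b2):
Let Row play B with probability p. Expected payoff against b1: (-1)p + 5(1−p) = −6p + 5; against b2: 7p + (-1)(1−p) = 8p − 1.
Setting these equal: −6p + 5 = 8p − 1 ⇒ −14p = -6 ⇒ p = 3/7, and the value is (-6)·(3/7) + 5 = 17/7.
For Column: with q = P(b1), equating B's and C's payoffs gives −8q + 7 = 6q − 1 ⇒ q = 4/7.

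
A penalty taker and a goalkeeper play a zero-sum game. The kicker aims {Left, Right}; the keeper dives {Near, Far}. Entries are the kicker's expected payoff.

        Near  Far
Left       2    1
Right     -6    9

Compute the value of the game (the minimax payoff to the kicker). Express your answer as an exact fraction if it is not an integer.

Row minima: Left → 1, Right → -6; maximin = 1.
Column maxima: Near → 2, Far → 9; minimax = 2.
1 ≠ 2, so there is no saddle point; optimal play is mixed.
Let the kicker play Left with probability p. Expected payoff against Near: 2p + (-6)(1−p) = 8p − 6; against Far: 1p + 9(1−p) = −8p + 9.
Setting these equal: 8p − 6 = −8p + 9 ⇒ 16p = 15 ⇒ p = 15/16, and the value is (8)·(15/16) − 6 = 3/2.
For the keeper: with q = P(Near), equating Left's and Right's payoffs gives q + 1 = −15q + 9 ⇒ q = 1/2.

3/2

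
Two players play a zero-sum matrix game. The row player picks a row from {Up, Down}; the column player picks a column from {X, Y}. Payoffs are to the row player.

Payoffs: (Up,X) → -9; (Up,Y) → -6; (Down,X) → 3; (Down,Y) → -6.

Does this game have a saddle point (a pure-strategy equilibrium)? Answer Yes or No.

Yes

Row minima: Up → -9, Down → -6; maximin = -6.
Column maxima: X → 3, Y → -6; minimax = -6.
maximin = minimax = -6, so a saddle point exists.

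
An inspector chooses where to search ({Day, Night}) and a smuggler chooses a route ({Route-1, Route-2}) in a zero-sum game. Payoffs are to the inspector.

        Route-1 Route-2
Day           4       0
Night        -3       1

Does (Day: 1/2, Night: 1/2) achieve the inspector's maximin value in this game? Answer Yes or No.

Yes

Against Route-1 this mix gives (1/2)·4 + (1/2)·(-3) = 1/2.
Against Route-2 this mix gives (1/2)·0 + (1/2)·1 = 1/2.
All of the smuggler's active replies (Route-1, Route-2) yield 1/2, and no column does worse for the inspector. The mix makes the smuggler indifferent and guarantees 1/2, so it is optimal.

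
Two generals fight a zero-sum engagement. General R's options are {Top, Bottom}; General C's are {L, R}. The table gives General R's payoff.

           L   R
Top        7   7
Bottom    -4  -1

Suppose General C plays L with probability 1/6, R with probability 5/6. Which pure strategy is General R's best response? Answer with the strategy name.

Expected payoff of Top: (1/6)·7 + (5/6)·7 = 7.
Expected payoff of Bottom: (1/6)·(-4) + (5/6)·(-1) = -3/2.
The largest is 7, so General R's best response is Top.

Top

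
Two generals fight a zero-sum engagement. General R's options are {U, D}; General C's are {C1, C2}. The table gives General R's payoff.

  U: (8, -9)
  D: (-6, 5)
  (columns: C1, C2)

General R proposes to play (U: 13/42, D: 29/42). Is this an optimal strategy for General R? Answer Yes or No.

No

Against C1 this mix gives (13/42)·8 + (29/42)·(-6) = -5/3.
Against C2 this mix gives (13/42)·(-9) + (29/42)·5 = 2/3.
General C will play C1, holding General R to -5/3. Shifting weight toward the row that does better against C1 would raise this floor (the equalizing mix achieves -1/2 against both C1 and C2), so the proposed strategy is not optimal.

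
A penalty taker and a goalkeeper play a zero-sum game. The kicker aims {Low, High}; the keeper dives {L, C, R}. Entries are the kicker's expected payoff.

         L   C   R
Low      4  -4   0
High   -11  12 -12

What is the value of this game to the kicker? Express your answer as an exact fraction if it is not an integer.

-12/7

Row minima: Low → -4, High → -12; maximin = -4.
Column maxima: L → 4, C → 12, R → 0; minimax = 0.
-4 ≠ 0, so there is no saddle point; optimal play is mixed.
L is strictly dominated by R (it gives the kicker strictly more in every row), so the keeper never plays it.
On the remaining 2×2 (Low, High vs C, R):
Let the kicker play Low with probability p. Expected payoff against C: (-4)p + 12(1−p) = −16p + 12; against R: 0p + (-12)(1−p) = 12p − 12.
Setting these equal: −16p + 12 = 12p − 12 ⇒ −28p = -24 ⇒ p = 6/7, and the value is (-16)·(6/7) + 12 = -12/7.
For the keeper: with q = P(C), equating Low's and High's payoffs gives −4q = 24q − 12 ⇒ q = 3/7.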